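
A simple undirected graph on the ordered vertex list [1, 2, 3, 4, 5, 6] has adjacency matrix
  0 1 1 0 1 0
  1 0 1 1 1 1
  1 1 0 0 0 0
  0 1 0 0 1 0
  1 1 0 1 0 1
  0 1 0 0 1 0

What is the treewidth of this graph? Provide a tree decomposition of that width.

Each bag holds 3 vertices, so the decomposition has width 2, which upper-bounds the treewidth. On the other hand G contains the 3-clique {1, 2, 3}. A clique must lie in a single bag of any decomposition, so no decomposition can have width below 2. Combining the bounds, tw(G) = 2.

Treewidth 2.
Bags: B1 = {1, 2, 3}  B2 = {1, 2, 5}  B3 = {2, 4, 5}  B4 = {2, 5, 6}
Tree: B1–B2, B2–B3, B3–B4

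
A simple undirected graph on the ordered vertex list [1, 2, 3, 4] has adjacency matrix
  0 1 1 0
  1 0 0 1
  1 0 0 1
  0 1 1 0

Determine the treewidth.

A width-2 tree decomposition is:
Bags: B1 = {1, 3, 4}  B2 = {1, 2, 4}
Tree: B1–B2
Each bag holds 3 vertices, so the decomposition has width 2, which upper-bounds the treewidth. The edges 1–3–4–2–1 form a cycle, so G is not a tree and its treewidth is at least 2. Hence tw(G) = 2 exactly.

2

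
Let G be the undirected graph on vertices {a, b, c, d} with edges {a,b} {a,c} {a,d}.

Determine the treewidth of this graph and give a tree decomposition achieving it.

The largest bag has 2 vertices, giving width 1; this decomposition certifies tw(G) ≤ 1. Any graph with an edge has treewidth ≥ 1, and G has the edge a–b. Therefore the treewidth is 1.

Treewidth 1.
One such decomposition:
Bags: B1 = {a, b}  B2 = {a, d}  B3 = {a, c}
Tree: B1–B2, B2–B3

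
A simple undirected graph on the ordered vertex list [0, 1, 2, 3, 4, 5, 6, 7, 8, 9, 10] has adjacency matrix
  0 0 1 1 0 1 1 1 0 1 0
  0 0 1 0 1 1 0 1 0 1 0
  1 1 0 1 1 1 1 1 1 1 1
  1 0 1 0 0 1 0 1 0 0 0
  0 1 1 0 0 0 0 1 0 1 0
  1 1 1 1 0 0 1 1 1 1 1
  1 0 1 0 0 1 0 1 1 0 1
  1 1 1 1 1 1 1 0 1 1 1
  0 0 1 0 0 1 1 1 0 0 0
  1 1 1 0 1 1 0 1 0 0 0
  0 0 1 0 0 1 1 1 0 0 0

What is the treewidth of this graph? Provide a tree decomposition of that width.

Treewidth 4.
One optimal decomposition is:
Bags: B1 = {0, 2, 5, 7, 9}  B2 = {0, 2, 5, 6, 7}  B3 = {1, 2, 5, 7, 9}  B4 = {1, 2, 4, 7, 9}  B5 = {2, 5, 6, 7, 10}  B6 = {0, 2, 3, 5, 7}  B7 = {2, 5, 6, 7, 8}
Tree: B1–B2, B1–B3, B3–B4, B2–B5, B1–B6, B5–B7

The largest bag has 5 vertices, giving width 4; this decomposition certifies tw(G) ≤ 4. On the other hand G contains the 5-clique {1, 2, 4, 7, 9}. A clique must lie in a single bag of any decomposition, so no decomposition can have width below 4. Therefore the treewidth is 4.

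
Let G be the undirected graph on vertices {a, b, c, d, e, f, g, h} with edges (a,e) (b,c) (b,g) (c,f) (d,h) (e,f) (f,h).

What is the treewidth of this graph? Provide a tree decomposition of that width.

Treewidth 1.
One such decomposition:
Bags: B1 = {c, f}  B2 = {e, f}  B3 = {b, c}  B4 = {b, g}  B5 = {f, h}  B6 = {a, e}  B7 = {d, h}
Tree: B1–B2, B1–B3, B3–B4, B2–B5, B2–B6, B5–B7

Each bag holds 2 vertices, so the decomposition has width 1, which upper-bounds the treewidth. Since G has at least one edge (e.g. f–c), it is not an edgeless graph, so tw(G) ≥ 1. Hence tw(G) = 1 exactly.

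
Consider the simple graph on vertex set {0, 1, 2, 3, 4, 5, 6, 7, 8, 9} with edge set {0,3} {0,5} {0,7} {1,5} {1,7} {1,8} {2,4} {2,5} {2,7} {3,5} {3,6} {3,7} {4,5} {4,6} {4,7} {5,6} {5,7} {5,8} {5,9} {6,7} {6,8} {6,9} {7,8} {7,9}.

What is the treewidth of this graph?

A width-3 tree decomposition is:
Bags: B1 = {5, 6, 7, 8}  B2 = {4, 5, 6, 7}  B3 = {5, 6, 7, 9}  B4 = {1, 5, 7, 8}  B5 = {3, 5, 6, 7}  B6 = {0, 3, 5, 7}  B7 = {2, 4, 5, 7}
Tree: B1–B2, B2–B3, B1–B4, B2–B5, B5–B6, B2–B7
Each bag holds 4 vertices, so the decomposition has width 3, which upper-bounds the treewidth. For the lower bound, the 4 vertices {0, 3, 5, 7} are pairwise adjacent, and any tree decomposition puts a clique entirely inside one bag — forcing width ≥ 3. Therefore the treewidth is 3.

3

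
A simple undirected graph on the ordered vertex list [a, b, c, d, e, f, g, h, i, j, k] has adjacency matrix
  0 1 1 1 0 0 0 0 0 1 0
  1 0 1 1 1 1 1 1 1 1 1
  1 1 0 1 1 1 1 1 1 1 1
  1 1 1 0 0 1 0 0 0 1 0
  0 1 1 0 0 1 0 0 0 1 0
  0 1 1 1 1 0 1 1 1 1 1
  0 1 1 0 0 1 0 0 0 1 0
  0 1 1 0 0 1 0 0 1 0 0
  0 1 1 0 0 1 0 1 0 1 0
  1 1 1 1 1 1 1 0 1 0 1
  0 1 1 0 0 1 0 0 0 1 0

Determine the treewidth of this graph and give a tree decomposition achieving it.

Treewidth 4.
Bags: B1 = {b, c, f, i, j}  B2 = {b, c, f, h, i}  B3 = {b, c, e, f, j}  B4 = {b, c, f, j, k}  B5 = {b, c, d, f, j}  B6 = {a, b, c, d, j}  B7 = {b, c, f, g, j}
Tree: B1–B2, B1–B3, B1–B4, B1–B5, B5–B6, B1–B7

The largest bag has 5 vertices, giving width 4; this decomposition certifies tw(G) ≤ 4. For the lower bound, the 5 vertices {a, b, c, d, j} are pairwise adjacent, and any tree decomposition puts a clique entirely inside one bag — forcing width ≥ 4. Combining the bounds, tw(G) = 4.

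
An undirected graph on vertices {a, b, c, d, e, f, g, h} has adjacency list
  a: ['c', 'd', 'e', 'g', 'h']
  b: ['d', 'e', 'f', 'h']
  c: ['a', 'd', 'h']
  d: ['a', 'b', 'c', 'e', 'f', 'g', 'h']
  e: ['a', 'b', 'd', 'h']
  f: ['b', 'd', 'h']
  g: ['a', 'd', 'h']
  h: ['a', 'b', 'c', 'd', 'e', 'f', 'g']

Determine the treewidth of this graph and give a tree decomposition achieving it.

Treewidth 3.
One such decomposition:
Bags: B1 = {b, d, e, h}  B2 = {a, d, e, h}  B3 = {a, c, d, h}  B4 = {a, d, g, h}  B5 = {b, d, f, h}
Tree: B1–B2, B2–B3, B2–B4, B1–B5

Each bag holds 4 vertices, so the decomposition has width 3, which upper-bounds the treewidth. Conversely, {a, d, g, h} is a clique of size 4, and the vertices of any clique must share a bag in every tree decomposition; so some bag has ≥ 4 vertices and tw(G) ≥ 3. Combining the bounds, tw(G) = 3.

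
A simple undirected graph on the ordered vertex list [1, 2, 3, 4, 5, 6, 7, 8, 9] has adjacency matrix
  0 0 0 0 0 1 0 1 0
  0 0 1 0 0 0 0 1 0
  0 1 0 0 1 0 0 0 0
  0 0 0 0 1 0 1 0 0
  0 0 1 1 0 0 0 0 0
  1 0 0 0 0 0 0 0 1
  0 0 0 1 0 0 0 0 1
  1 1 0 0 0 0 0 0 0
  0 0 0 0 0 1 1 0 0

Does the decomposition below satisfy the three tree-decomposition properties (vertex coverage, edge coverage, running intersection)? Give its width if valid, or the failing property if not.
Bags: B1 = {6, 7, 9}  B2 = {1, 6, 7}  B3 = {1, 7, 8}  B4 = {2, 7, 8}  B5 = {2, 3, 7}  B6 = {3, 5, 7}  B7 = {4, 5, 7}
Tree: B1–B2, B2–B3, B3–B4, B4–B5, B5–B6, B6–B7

Checking the three conditions: (i) the bags cover all of {1, 2, 3, 4, 5, 6, 7, 8, 9}; (ii) for each edge, some bag contains both endpoints; (iii) the bags containing any fixed vertex form a subtree. All hold, so the decomposition is valid with width 3 − 1 = 2.

Yes; width 2.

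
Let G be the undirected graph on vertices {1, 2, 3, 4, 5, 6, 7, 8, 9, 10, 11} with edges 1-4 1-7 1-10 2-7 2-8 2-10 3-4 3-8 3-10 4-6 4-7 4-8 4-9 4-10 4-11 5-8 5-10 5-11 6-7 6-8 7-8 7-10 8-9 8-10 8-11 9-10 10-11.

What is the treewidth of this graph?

3

A width-3 tree decomposition is:
Bags: B1 = {5, 8, 10, 11}  B2 = {4, 8, 10, 11}  B3 = {4, 7, 8, 10}  B4 = {1, 4, 7, 10}  B5 = {4, 6, 7, 8}  B6 = {2, 7, 8, 10}  B7 = {3, 4, 8, 10}  B8 = {4, 8, 9, 10}
Tree: B1–B2, B2–B3, B3–B4, B3–B5, B3–B6, B2–B7, B2–B8
Each bag holds 4 vertices, so the decomposition has width 3, which upper-bounds the treewidth. On the other hand G contains the 4-clique {2, 7, 8, 10}. A clique must lie in a single bag of any decomposition, so no decomposition can have width below 3. The upper and lower bounds meet at 3, so that is the treewidth.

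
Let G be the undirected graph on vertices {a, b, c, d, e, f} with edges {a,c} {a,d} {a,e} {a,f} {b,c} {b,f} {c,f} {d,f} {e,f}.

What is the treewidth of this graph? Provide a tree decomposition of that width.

Treewidth 2.
Bags: B1 = {a, d, f}  B2 = {a, e, f}  B3 = {a, c, f}  B4 = {b, c, f}
Tree: B1–B2, B1–B3, B3–B4

Every bag has size at most 3, so the width is 3 − 1 = 2 and tw(G) ≤ 2. Conversely, {a, d, f} is a clique of size 3, and the vertices of any clique must share a bag in every tree decomposition; so some bag has ≥ 3 vertices and tw(G) ≥ 2. Combining the bounds, tw(G) = 2.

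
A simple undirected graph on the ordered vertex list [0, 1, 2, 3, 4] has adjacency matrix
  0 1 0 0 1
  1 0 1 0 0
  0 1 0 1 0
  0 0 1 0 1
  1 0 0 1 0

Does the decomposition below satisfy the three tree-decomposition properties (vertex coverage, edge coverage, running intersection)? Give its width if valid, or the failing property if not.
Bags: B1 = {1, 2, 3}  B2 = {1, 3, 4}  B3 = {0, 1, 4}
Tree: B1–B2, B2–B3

Checking the three conditions: (i) the bags cover all of {0, 1, 2, 3, 4}; (ii) for each edge, some bag contains both endpoints; (iii) the bags containing any fixed vertex form a subtree. All hold, so the decomposition is valid with width 3 − 1 = 2.

Yes; width 2.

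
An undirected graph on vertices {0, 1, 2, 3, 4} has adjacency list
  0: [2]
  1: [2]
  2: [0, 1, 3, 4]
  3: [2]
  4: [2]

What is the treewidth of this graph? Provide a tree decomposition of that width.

The largest bag has 2 vertices, giving width 1; this decomposition certifies tw(G) ≤ 1. Since G has at least one edge (e.g. 2–0), it is not an edgeless graph, so tw(G) ≥ 1. Therefore the treewidth is 1.

Treewidth 1.
One optimal decomposition is:
Bags: B1 = {0, 2}  B2 = {2, 4}  B3 = {1, 2}  B4 = {2, 3}
Tree: B1–B2, B2–B3, B1–B4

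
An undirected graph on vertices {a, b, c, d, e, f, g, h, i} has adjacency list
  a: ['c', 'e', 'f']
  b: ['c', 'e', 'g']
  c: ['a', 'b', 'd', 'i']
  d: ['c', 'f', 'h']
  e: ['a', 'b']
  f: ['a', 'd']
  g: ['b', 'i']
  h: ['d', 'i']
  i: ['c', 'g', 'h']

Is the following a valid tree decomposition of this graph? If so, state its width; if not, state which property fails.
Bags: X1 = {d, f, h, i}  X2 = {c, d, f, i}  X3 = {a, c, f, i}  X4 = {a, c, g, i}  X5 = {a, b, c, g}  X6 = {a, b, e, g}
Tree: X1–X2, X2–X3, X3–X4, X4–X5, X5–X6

Every vertex of G appears in some bag (union = {a, b, c, d, e, f, g, h, i}); every edge is covered by a bag; and for each vertex v the set of bags containing v is connected in the bag tree. The decomposition is therefore valid. The largest bag has 4 vertices, so the width is 3.

Yes; width 3.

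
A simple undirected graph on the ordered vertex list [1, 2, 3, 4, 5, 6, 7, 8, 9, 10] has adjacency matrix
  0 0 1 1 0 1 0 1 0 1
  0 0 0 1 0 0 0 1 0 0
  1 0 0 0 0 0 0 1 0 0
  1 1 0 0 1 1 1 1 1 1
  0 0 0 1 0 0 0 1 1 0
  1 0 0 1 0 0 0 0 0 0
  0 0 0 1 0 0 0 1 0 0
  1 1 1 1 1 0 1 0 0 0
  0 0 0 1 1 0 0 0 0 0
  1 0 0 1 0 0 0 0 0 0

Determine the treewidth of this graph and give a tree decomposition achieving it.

The largest bag has 3 vertices, giving width 2; this decomposition certifies tw(G) ≤ 2. On the other hand G contains the 3-clique {1, 3, 8}. A clique must lie in a single bag of any decomposition, so no decomposition can have width below 2. Combining the bounds, tw(G) = 2.

Treewidth 2.
Bags: B1 = {1, 4, 8}  B2 = {1, 3, 8}  B3 = {2, 4, 8}  B4 = {4, 5, 8}  B5 = {4, 7, 8}  B6 = {4, 5, 9}  B7 = {1, 4, 10}  B8 = {1, 4, 6}
Tree: B1–B2, B1–B3, B1–B4, B1–B5, B4–B6, B1–B7, B1–B8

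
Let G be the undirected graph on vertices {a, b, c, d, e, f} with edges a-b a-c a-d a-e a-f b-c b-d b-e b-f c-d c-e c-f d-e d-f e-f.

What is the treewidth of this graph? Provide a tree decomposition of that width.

Treewidth 5.
One optimal decomposition is:
Bags: B1 = {a, b, c, d, e, f}
Tree: (single bag)

A single bag containing all 6 vertices is trivially a valid decomposition of width 5. For the lower bound, the 6 vertices {a, b, c, d, e, f} are pairwise adjacent, and any tree decomposition puts a clique entirely inside one bag — forcing width ≥ 5. The upper and lower bounds meet at 5, so that is the treewidth.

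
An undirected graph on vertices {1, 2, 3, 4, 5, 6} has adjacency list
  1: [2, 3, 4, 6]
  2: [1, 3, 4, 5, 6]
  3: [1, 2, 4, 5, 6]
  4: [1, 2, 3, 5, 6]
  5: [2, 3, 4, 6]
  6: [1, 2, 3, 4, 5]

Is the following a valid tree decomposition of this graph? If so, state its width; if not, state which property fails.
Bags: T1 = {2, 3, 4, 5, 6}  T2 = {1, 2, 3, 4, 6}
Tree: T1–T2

Vertex coverage: the bags together contain {1, 2, 3, 4, 5, 6}, the full vertex set. Edge coverage: each edge of G has both endpoints in at least one bag. Running intersection: for every vertex, the bags containing it form a connected subtree. All three properties hold, so this is a valid tree decomposition of width max|bag| − 1 = 4, and hence tw(G) ≤ 4.

Yes; width 4.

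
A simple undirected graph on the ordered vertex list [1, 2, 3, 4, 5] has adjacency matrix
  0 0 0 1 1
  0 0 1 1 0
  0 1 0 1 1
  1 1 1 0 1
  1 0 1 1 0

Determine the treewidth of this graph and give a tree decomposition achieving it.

Every bag has size at most 3, so the width is 3 − 1 = 2 and tw(G) ≤ 2. Conversely, {1, 4, 5} is a clique of size 3, and the vertices of any clique must share a bag in every tree decomposition; so some bag has ≥ 3 vertices and tw(G) ≥ 2. Combining the bounds, tw(G) = 2.

Treewidth 2.
Bags: B1 = {3, 4, 5}  B2 = {2, 3, 4}  B3 = {1, 4, 5}
Tree: B1–B2, B1–B3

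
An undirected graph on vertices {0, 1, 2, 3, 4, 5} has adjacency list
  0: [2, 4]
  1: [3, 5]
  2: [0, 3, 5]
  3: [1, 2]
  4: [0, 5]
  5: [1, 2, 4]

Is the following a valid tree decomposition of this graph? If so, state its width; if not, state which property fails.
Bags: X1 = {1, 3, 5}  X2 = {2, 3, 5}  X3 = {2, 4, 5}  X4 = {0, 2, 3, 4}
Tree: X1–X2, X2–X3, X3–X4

No — bags containing vertex 3 are not connected in the tree.

A tree decomposition must satisfy three properties: every vertex lies in some bag; for every edge, both endpoints lie together in some bag; and for every vertex, the bags containing it form a connected subtree. Here bags containing vertex 3 are not connected in the tree, so the decomposition is invalid.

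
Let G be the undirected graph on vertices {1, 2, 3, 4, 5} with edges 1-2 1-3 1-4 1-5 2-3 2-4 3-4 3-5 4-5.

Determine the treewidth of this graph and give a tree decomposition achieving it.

Each bag holds 4 vertices, so the decomposition has width 3, which upper-bounds the treewidth. On the other hand G contains the 4-clique {1, 2, 3, 4}. A clique must lie in a single bag of any decomposition, so no decomposition can have width below 3. The upper and lower bounds meet at 3, so that is the treewidth.

Treewidth 3.
One optimal decomposition is:
Bags: B1 = {1, 3, 4, 5}  B2 = {1, 2, 3, 4}
Tree: B1–B2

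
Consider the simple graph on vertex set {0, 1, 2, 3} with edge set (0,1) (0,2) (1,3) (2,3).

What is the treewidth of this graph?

A width-2 tree decomposition is:
Bags: B1 = {0, 1, 2}  B2 = {1, 2, 3}
Tree: B1–B2
Every bag has size at most 3, so the width is 3 − 1 = 2 and tw(G) ≤ 2. The edges 1–0–2–3–1 form a cycle, so G is not a tree and its treewidth is at least 2. Combining the bounds, tw(G) = 2.

2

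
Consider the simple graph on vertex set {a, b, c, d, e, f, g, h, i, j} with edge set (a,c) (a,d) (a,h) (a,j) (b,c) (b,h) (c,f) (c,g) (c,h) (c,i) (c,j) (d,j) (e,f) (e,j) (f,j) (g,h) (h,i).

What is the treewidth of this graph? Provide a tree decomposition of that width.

Treewidth 2.
One such decomposition:
Bags: B1 = {c, f, j}  B2 = {a, c, j}  B3 = {a, c, h}  B4 = {c, g, h}  B5 = {c, h, i}  B6 = {e, f, j}  B7 = {b, c, h}  B8 = {a, d, j}
Tree: B1–B2, B2–B3, B3–B4, B4–B5, B1–B6, B4–B7, B2–B8

The largest bag has 3 vertices, giving width 2; this decomposition certifies tw(G) ≤ 2. On the other hand G contains the 3-clique {a, d, j}. A clique must lie in a single bag of any decomposition, so no decomposition can have width below 2. The upper and lower bounds meet at 2, so that is the treewidth.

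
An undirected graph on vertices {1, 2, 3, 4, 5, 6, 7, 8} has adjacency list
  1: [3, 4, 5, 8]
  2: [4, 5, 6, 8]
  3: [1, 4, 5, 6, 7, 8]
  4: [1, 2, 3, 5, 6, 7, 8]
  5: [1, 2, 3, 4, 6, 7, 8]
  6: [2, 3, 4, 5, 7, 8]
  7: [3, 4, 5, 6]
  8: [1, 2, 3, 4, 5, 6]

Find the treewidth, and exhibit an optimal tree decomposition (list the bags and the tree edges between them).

Every bag has size at most 5, so the width is 5 − 1 = 4 and tw(G) ≤ 4. On the other hand G contains the 5-clique {2, 4, 5, 6, 8}. A clique must lie in a single bag of any decomposition, so no decomposition can have width below 4. Combining the bounds, tw(G) = 4.

Treewidth 4.
One optimal decomposition is:
Bags: B1 = {3, 4, 5, 6, 7}  B2 = {3, 4, 5, 6, 8}  B3 = {2, 4, 5, 6, 8}  B4 = {1, 3, 4, 5, 8}
Tree: B1–B2, B2–B3, B2–B4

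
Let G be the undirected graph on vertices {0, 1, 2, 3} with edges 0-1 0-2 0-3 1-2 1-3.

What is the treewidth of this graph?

A width-2 tree decomposition is:
Bags: B1 = {0, 1, 2}  B2 = {0, 1, 3}
Tree: B1–B2
The largest bag has 3 vertices, giving width 2; this decomposition certifies tw(G) ≤ 2. On the other hand G contains the 3-clique {0, 1, 2}. A clique must lie in a single bag of any decomposition, so no decomposition can have width below 2. The upper and lower bounds meet at 2, so that is the treewidth.

2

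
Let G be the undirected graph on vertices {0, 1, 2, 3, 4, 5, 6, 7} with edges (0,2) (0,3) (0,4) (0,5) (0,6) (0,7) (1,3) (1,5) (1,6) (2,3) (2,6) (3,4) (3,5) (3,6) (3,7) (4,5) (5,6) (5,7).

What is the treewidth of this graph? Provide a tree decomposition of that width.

Each bag holds 4 vertices, so the decomposition has width 3, which upper-bounds the treewidth. On the other hand G contains the 4-clique {0, 2, 3, 6}. A clique must lie in a single bag of any decomposition, so no decomposition can have width below 3. Therefore the treewidth is 3.

Treewidth 3.
One optimal decomposition is:
Bags: B1 = {0, 2, 3, 6}  B2 = {0, 3, 5, 6}  B3 = {0, 3, 5, 7}  B4 = {0, 3, 4, 5}  B5 = {1, 3, 5, 6}
Tree: B1–B2, B2–B3, B2–B4, B2–B5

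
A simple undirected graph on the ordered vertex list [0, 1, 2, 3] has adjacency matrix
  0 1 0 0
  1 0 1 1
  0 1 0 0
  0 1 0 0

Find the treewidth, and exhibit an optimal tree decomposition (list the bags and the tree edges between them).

Treewidth 1.
Bags: B1 = {1, 3}  B2 = {1, 2}  B3 = {0, 1}
Tree: B1–B2, B2–B3

The largest bag has 2 vertices, giving width 1; this decomposition certifies tw(G) ≤ 1. Since G has at least one edge (e.g. 3–1), it is not an edgeless graph, so tw(G) ≥ 1. Therefore the treewidth is 1.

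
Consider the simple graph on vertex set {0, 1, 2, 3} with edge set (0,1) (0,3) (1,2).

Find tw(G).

A width-1 tree decomposition is:
Bags: B1 = {1, 2}  B2 = {0, 1}  B3 = {0, 3}
Tree: B1–B2, B2–B3
The largest bag has 2 vertices, giving width 1; this decomposition certifies tw(G) ≤ 1. Any graph with an edge has treewidth ≥ 1, and G has the edge 1–2. Therefore the treewidth is 1.

1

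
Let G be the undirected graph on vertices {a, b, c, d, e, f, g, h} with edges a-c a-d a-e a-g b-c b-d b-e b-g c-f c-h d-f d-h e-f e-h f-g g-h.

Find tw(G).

4

A width-4 tree decomposition is:
Bags: B1 = {a, b, c, f, h}  B2 = {a, b, e, f, h}  B3 = {a, b, d, f, h}  B4 = {a, b, f, g, h}
Tree: B1–B2, B2–B3, B3–B4
The largest bag has 5 vertices, giving width 4; this decomposition certifies tw(G) ≤ 4. For the lower bound: the 5 vertex sets {b,c}, {a,e}, {d,f}, {h}, {g} are disjoint, each induces a connected subgraph, and every pair is joined by at least one edge of G. Contracting each set to a single vertex therefore yields K_{5} as a minor, and since treewidth is minor-monotone, tw(G) ≥ tw(K_{5}) = 4. Hence tw(G) = 4 exactly.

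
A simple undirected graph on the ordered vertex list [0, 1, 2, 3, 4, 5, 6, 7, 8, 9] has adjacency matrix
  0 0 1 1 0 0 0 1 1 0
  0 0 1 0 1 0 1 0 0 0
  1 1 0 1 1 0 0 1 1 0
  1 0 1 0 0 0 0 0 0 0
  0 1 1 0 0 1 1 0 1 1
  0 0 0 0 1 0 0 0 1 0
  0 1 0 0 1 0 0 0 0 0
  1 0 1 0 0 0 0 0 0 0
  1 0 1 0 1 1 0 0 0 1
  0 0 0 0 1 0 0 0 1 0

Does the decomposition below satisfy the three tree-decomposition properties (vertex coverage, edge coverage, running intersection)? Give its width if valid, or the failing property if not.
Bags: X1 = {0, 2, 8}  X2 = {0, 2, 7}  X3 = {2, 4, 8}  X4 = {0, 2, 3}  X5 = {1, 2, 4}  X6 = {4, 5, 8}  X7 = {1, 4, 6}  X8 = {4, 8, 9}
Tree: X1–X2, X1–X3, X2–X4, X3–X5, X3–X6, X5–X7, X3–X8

Yes; width 2.

Vertex coverage: the bags together contain {0, 1, 2, 3, 4, 5, 6, 7, 8, 9}, the full vertex set. Edge coverage: each edge of G has both endpoints in at least one bag. Running intersection: for every vertex, the bags containing it form a connected subtree. All three properties hold, so this is a valid tree decomposition of width max|bag| − 1 = 2, and hence tw(G) ≤ 2.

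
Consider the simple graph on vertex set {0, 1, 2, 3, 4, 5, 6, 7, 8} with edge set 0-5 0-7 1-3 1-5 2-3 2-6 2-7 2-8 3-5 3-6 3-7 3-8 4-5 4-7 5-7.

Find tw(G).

A width-2 tree decomposition is:
Bags: B1 = {3, 5, 7}  B2 = {0, 5, 7}  B3 = {2, 3, 7}  B4 = {4, 5, 7}  B5 = {1, 3, 5}  B6 = {2, 3, 6}  B7 = {2, 3, 8}
Tree: B1–B2, B1–B3, B2–B4, B1–B5, B3–B6, B6–B7
Every bag has size at most 3, so the width is 3 − 1 = 2 and tw(G) ≤ 2. On the other hand G contains the 3-clique {0, 5, 7}. A clique must lie in a single bag of any decomposition, so no decomposition can have width below 2. Combining the bounds, tw(G) = 2.

2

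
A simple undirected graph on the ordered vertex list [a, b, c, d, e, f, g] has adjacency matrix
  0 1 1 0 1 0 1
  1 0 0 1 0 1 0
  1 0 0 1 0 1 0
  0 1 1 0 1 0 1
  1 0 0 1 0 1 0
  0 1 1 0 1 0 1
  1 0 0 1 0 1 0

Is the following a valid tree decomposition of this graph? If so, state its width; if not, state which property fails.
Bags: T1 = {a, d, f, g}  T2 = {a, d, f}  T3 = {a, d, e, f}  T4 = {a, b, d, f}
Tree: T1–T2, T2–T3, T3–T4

A tree decomposition must satisfy three properties: every vertex lies in some bag; for every edge, both endpoints lie together in some bag; and for every vertex, the bags containing it form a connected subtree. Here vertex c appears in no bag, so the decomposition is invalid.

No — vertex c appears in no bag.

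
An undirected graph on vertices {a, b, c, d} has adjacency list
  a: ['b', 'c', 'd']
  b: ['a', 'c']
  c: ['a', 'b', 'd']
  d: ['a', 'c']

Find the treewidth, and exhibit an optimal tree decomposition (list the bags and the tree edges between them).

Each bag holds 3 vertices, so the decomposition has width 2, which upper-bounds the treewidth. On the other hand G contains the 3-clique {a, c, d}. A clique must lie in a single bag of any decomposition, so no decomposition can have width below 2. Therefore the treewidth is 2.

Treewidth 2.
One such decomposition:
Bags: B1 = {a, c, d}  B2 = {a, b, c}
Tree: B1–B2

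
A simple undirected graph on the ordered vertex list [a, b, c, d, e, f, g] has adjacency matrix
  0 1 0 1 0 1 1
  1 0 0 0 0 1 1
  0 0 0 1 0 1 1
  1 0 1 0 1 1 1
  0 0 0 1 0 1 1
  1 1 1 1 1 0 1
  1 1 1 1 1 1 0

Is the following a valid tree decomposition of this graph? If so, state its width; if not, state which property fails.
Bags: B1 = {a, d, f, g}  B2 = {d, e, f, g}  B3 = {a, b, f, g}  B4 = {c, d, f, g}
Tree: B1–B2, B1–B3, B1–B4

Vertex coverage: the bags together contain {a, b, c, d, e, f, g}, the full vertex set. Edge coverage: each edge of G has both endpoints in at least one bag. Running intersection: for every vertex, the bags containing it form a connected subtree. All three properties hold, so this is a valid tree decomposition of width max|bag| − 1 = 3, and hence tw(G) ≤ 3.

Yes; width 3.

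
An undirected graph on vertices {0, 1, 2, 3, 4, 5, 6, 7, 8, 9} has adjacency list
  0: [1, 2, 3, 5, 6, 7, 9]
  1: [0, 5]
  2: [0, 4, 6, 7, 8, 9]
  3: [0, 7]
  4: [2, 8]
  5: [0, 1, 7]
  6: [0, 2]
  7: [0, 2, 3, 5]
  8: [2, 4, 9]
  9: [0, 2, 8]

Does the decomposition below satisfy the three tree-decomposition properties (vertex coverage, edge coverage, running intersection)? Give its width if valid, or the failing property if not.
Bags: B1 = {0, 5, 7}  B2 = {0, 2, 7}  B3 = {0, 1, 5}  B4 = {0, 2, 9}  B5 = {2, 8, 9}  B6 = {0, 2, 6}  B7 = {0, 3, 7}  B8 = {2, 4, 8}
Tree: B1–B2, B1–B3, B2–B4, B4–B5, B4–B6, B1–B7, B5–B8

Yes; width 2.

Vertex coverage: the bags together contain {0, 1, 2, 3, 4, 5, 6, 7, 8, 9}, the full vertex set. Edge coverage: each edge of G has both endpoints in at least one bag. Running intersection: for every vertex, the bags containing it form a connected subtree. All three properties hold, so this is a valid tree decomposition of width max|bag| − 1 = 2, and hence tw(G) ≤ 2.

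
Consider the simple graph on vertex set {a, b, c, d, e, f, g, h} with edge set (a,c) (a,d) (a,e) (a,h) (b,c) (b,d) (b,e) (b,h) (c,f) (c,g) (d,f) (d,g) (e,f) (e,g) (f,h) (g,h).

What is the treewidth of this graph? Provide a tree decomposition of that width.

Treewidth 4.
One optimal decomposition is:
Bags: B1 = {b, c, d, e, h}  B2 = {c, d, e, g, h}  B3 = {c, d, e, f, h}  B4 = {a, c, d, e, h}
Tree: B1–B2, B2–B3, B3–B4

The largest bag has 5 vertices, giving width 4; this decomposition certifies tw(G) ≤ 4. For the lower bound: the 5 vertex sets {b,c}, {d,g}, {f,h}, {e}, {a} are disjoint, each induces a connected subgraph, and every pair is joined by at least one edge of G. Contracting each set to a single vertex therefore yields K_{5} as a minor, and since treewidth is minor-monotone, tw(G) ≥ tw(K_{5}) = 4. Hence tw(G) = 4 exactly.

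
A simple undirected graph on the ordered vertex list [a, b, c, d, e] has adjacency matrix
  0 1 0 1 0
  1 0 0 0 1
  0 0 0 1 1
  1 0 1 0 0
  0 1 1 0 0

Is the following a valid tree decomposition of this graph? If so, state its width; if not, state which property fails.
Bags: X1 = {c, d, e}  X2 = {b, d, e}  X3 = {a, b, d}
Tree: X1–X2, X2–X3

Checking the three conditions: (i) the bags cover all of {a, b, c, d, e}; (ii) for each edge, some bag contains both endpoints; (iii) the bags containing any fixed vertex form a subtree. All hold, so the decomposition is valid with width 3 − 1 = 2.

Yes; width 2.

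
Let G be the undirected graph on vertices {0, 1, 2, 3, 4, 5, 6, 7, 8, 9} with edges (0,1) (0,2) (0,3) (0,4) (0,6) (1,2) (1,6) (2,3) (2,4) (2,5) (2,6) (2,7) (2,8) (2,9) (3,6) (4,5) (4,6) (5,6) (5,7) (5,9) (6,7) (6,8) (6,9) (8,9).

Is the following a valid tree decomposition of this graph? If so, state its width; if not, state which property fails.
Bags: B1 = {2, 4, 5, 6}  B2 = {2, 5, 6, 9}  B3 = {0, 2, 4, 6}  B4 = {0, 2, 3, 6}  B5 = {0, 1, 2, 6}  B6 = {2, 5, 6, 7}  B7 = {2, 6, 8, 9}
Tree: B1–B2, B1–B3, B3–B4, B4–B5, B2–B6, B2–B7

Vertex coverage: the bags together contain {0, 1, 2, 3, 4, 5, 6, 7, 8, 9}, the full vertex set. Edge coverage: each edge of G has both endpoints in at least one bag. Running intersection: for every vertex, the bags containing it form a connected subtree. All three properties hold, so this is a valid tree decomposition of width max|bag| − 1 = 3, and hence tw(G) ≤ 3.

Yes; width 3.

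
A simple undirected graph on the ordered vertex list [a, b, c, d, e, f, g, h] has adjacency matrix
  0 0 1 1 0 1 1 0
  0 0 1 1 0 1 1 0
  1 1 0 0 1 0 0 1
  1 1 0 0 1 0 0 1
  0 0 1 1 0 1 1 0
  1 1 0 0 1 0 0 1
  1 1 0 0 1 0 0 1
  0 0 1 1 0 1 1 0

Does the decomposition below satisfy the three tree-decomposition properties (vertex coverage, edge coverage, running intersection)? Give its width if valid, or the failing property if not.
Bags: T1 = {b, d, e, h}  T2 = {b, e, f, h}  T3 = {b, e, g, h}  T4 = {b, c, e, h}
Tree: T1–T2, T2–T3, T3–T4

No — vertex a appears in no bag.

A tree decomposition must satisfy three properties: every vertex lies in some bag; for every edge, both endpoints lie together in some bag; and for every vertex, the bags containing it form a connected subtree. Here vertex a appears in no bag, so the decomposition is invalid.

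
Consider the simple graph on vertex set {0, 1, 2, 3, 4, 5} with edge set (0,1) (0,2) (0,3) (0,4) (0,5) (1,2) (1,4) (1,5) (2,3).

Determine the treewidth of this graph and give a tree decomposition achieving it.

Each bag holds 3 vertices, so the decomposition has width 2, which upper-bounds the treewidth. For the lower bound, the 3 vertices {0, 1, 2} are pairwise adjacent, and any tree decomposition puts a clique entirely inside one bag — forcing width ≥ 2. Hence tw(G) = 2 exactly.

Treewidth 2.
Bags: B1 = {0, 1, 5}  B2 = {0, 1, 2}  B3 = {0, 2, 3}  B4 = {0, 1, 4}
Tree: B1–B2, B2–B3, B1–B4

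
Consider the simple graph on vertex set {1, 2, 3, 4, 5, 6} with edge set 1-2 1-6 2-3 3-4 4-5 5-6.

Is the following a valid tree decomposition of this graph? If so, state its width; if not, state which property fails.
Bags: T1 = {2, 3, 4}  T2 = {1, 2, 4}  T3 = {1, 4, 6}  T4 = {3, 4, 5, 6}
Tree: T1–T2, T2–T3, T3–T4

A tree decomposition must satisfy three properties: every vertex lies in some bag; for every edge, both endpoints lie together in some bag; and for every vertex, the bags containing it form a connected subtree. Here bags containing vertex 3 are not connected in the tree, so the decomposition is invalid.

No — bags containing vertex 3 are not connected in the tree.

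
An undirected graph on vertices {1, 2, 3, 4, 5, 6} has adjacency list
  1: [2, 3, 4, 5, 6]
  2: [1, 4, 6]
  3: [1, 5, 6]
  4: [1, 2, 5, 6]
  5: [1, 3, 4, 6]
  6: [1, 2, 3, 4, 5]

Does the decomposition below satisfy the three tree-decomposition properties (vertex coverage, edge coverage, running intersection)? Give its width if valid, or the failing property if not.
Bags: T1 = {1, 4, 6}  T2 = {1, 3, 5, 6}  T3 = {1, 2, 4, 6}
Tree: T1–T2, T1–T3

No — edge (5,4) lies in no bag.

A tree decomposition must satisfy three properties: every vertex lies in some bag; for every edge, both endpoints lie together in some bag; and for every vertex, the bags containing it form a connected subtree. Here edge (5,4) lies in no bag, so the decomposition is invalid.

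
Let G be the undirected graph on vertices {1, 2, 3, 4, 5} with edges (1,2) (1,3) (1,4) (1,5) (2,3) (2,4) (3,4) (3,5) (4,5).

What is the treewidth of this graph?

3

A width-3 tree decomposition is:
Bags: B1 = {1, 3, 4, 5}  B2 = {1, 2, 3, 4}
Tree: B1–B2
Each bag holds 4 vertices, so the decomposition has width 3, which upper-bounds the treewidth. On the other hand G contains the 4-clique {1, 2, 3, 4}. A clique must lie in a single bag of any decomposition, so no decomposition can have width below 3. Therefore the treewidth is 3.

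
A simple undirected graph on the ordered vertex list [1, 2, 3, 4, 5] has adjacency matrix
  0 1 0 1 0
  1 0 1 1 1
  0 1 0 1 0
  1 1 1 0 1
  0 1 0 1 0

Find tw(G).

2

A width-2 tree decomposition is:
Bags: B1 = {2, 4, 5}  B2 = {1, 2, 4}  B3 = {2, 3, 4}
Tree: B1–B2, B1–B3
Each bag holds 3 vertices, so the decomposition has width 2, which upper-bounds the treewidth. For the lower bound, the 3 vertices {1, 2, 4} are pairwise adjacent, and any tree decomposition puts a clique entirely inside one bag — forcing width ≥ 2. The upper and lower bounds meet at 2, so that is the treewidth.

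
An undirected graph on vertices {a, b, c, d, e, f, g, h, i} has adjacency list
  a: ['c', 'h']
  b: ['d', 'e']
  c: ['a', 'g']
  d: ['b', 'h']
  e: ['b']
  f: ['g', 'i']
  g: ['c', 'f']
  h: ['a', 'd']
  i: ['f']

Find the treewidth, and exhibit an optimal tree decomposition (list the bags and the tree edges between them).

The largest bag has 2 vertices, giving width 1; this decomposition certifies tw(G) ≤ 1. Since G has at least one edge (e.g. i–f), it is not an edgeless graph, so tw(G) ≥ 1. The upper and lower bounds meet at 1, so that is the treewidth.

Treewidth 1.
One such decomposition:
Bags: B1 = {f, i}  B2 = {f, g}  B3 = {c, g}  B4 = {a, c}  B5 = {a, h}  B6 = {d, h}  B7 = {b, d}  B8 = {b, e}
Tree: B1–B2, B2–B3, B3–B4, B4–B5, B5–B6, B6–B7, B7–B8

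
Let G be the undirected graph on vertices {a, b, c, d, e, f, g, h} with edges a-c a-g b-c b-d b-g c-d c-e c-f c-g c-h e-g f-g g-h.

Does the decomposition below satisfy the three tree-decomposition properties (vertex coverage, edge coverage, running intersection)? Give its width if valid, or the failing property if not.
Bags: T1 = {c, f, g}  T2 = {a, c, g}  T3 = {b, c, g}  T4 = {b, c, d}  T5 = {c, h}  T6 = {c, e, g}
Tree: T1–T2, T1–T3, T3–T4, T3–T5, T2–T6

A tree decomposition must satisfy three properties: every vertex lies in some bag; for every edge, both endpoints lie together in some bag; and for every vertex, the bags containing it form a connected subtree. Here edge (g,h) lies in no bag, so the decomposition is invalid.

No — edge (g,h) lies in no bag.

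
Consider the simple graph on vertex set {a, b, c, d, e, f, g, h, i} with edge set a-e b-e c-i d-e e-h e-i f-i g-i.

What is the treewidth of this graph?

A width-1 tree decomposition is:
Bags: B1 = {e, i}  B2 = {a, e}  B3 = {e, h}  B4 = {c, i}  B5 = {d, e}  B6 = {f, i}  B7 = {g, i}  B8 = {b, e}
Tree: B1–B2, B1–B3, B1–B4, B1–B5, B4–B6, B6–B7, B1–B8
Every bag has size at most 2, so the width is 2 − 1 = 1 and tw(G) ≤ 1. Any graph with an edge has treewidth ≥ 1, and G has the edge i–e. Hence tw(G) = 1 exactly.

1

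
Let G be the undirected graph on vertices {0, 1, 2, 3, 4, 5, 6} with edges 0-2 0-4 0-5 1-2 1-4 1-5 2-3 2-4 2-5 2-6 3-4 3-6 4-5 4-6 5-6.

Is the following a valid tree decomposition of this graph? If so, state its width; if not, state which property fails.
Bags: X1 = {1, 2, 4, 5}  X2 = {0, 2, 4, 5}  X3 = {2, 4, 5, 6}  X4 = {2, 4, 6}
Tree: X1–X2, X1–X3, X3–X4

No — vertex 3 appears in no bag.

A tree decomposition must satisfy three properties: every vertex lies in some bag; for every edge, both endpoints lie together in some bag; and for every vertex, the bags containing it form a connected subtree. Here vertex 3 appears in no bag, so the decomposition is invalid.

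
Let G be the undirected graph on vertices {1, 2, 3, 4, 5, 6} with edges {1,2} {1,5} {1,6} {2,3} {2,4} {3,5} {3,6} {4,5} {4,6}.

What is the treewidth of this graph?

3

A width-3 tree decomposition is:
Bags: B1 = {1, 2, 5, 6}  B2 = {2, 3, 5, 6}  B3 = {2, 4, 5, 6}
Tree: B1–B2, B2–B3
Every bag has size at most 4, so the width is 4 − 1 = 3 and tw(G) ≤ 3. For the lower bound: the 4 vertex sets {1,5}, {3,6}, {2}, {4} are disjoint, each induces a connected subgraph, and every pair is joined by at least one edge of G. Contracting each set to a single vertex therefore yields K_{4} as a minor, and since treewidth is minor-monotone, tw(G) ≥ tw(K_{4}) = 3. Therefore the treewidth is 3.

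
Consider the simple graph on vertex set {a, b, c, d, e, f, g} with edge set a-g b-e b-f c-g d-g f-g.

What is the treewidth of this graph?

1

A width-1 tree decomposition is:
Bags: B1 = {f, g}  B2 = {b, f}  B3 = {d, g}  B4 = {a, g}  B5 = {c, g}  B6 = {b, e}
Tree: B1–B2, B1–B3, B3–B4, B1–B5, B2–B6
Every bag has size at most 2, so the width is 2 − 1 = 1 and tw(G) ≤ 1. G has an edge, so its treewidth is at least 1. Combining the bounds, tw(G) = 1.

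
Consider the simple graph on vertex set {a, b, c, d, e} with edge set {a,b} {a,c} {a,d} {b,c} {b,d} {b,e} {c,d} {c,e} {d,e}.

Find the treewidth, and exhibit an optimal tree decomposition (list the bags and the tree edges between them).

Treewidth 3.
One such decomposition:
Bags: B1 = {a, b, c, d}  B2 = {b, c, d, e}
Tree: B1–B2

The largest bag has 4 vertices, giving width 3; this decomposition certifies tw(G) ≤ 3. For the lower bound, the 4 vertices {b, c, d, e} are pairwise adjacent, and any tree decomposition puts a clique entirely inside one bag — forcing width ≥ 3. Hence tw(G) = 3 exactly.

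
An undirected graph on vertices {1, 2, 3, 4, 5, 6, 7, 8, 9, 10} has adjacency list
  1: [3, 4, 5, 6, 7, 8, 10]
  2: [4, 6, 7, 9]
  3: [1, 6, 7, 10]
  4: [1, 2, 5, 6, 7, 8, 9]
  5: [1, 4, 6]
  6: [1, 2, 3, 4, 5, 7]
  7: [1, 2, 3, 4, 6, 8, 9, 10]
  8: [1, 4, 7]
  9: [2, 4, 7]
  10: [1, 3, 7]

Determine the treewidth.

A width-3 tree decomposition is:
Bags: B1 = {2, 4, 6, 7}  B2 = {1, 4, 6, 7}  B3 = {1, 4, 5, 6}  B4 = {2, 4, 7, 9}  B5 = {1, 3, 6, 7}  B6 = {1, 3, 7, 10}  B7 = {1, 4, 7, 8}
Tree: B1–B2, B2–B3, B1–B4, B2–B5, B5–B6, B2–B7
Every bag has size at most 4, so the width is 4 − 1 = 3 and tw(G) ≤ 3. Conversely, {1, 4, 5, 6} is a clique of size 4, and the vertices of any clique must share a bag in every tree decomposition; so some bag has ≥ 4 vertices and tw(G) ≥ 3. Therefore the treewidth is 3.

3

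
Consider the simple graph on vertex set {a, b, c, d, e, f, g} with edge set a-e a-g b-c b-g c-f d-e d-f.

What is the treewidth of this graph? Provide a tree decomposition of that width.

Treewidth 2.
Bags: B1 = {a, b, g}  B2 = {a, b, e}  B3 = {b, d, e}  B4 = {b, d, f}  B5 = {b, c, f}
Tree: B1–B2, B2–B3, B3–B4, B4–B5

Each bag holds 3 vertices, so the decomposition has width 2, which upper-bounds the treewidth. The edges b–g–a–e–d–f–c–b form a cycle, so G is not a tree and its treewidth is at least 2. Therefore the treewidth is 2.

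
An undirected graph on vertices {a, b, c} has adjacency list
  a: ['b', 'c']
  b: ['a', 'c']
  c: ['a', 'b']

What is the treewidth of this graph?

A width-2 tree decomposition is:
Bags: B1 = {a, b, c}
Tree: (single bag)
A single bag containing all 3 vertices is trivially a valid decomposition of width 2. For the lower bound, the 3 vertices {a, b, c} are pairwise adjacent, and any tree decomposition puts a clique entirely inside one bag — forcing width ≥ 2. Combining the bounds, tw(G) = 2.

2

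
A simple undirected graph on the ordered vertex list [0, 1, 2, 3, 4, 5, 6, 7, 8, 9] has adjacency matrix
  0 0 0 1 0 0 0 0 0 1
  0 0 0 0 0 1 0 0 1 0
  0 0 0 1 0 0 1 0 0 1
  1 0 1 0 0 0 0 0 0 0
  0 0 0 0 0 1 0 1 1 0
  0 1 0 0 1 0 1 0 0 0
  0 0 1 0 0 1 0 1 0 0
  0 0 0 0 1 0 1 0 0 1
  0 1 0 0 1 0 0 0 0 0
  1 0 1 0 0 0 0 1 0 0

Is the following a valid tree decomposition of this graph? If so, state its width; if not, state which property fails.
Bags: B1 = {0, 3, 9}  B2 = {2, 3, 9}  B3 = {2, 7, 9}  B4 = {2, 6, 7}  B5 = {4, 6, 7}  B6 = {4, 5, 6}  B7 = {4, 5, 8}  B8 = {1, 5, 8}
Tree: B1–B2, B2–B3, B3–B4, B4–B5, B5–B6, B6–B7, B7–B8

Checking the three conditions: (i) the bags cover all of {0, 1, 2, 3, 4, 5, 6, 7, 8, 9}; (ii) for each edge, some bag contains both endpoints; (iii) the bags containing any fixed vertex form a subtree. All hold, so the decomposition is valid with width 3 − 1 = 2.

Yes; width 2.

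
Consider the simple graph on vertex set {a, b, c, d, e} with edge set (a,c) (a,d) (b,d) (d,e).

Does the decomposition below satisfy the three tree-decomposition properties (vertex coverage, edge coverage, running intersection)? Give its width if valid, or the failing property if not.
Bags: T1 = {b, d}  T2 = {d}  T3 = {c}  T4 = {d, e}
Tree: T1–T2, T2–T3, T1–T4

A tree decomposition must satisfy three properties: every vertex lies in some bag; for every edge, both endpoints lie together in some bag; and for every vertex, the bags containing it form a connected subtree. Here vertex a appears in no bag, so the decomposition is invalid.

No — vertex a appears in no bag.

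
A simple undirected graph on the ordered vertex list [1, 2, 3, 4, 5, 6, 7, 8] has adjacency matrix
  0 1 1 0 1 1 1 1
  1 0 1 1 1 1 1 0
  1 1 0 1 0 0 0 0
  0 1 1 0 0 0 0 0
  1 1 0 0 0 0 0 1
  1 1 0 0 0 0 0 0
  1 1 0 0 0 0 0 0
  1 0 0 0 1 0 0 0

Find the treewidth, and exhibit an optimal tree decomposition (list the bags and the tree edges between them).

The largest bag has 3 vertices, giving width 2; this decomposition certifies tw(G) ≤ 2. Conversely, {1, 5, 8} is a clique of size 3, and the vertices of any clique must share a bag in every tree decomposition; so some bag has ≥ 3 vertices and tw(G) ≥ 2. Combining the bounds, tw(G) = 2.

Treewidth 2.
One such decomposition:
Bags: B1 = {1, 2, 5}  B2 = {1, 2, 3}  B3 = {1, 2, 7}  B4 = {2, 3, 4}  B5 = {1, 5, 8}  B6 = {1, 2, 6}
Tree: B1–B2, B1–B3, B2–B4, B1–B5, B3–B6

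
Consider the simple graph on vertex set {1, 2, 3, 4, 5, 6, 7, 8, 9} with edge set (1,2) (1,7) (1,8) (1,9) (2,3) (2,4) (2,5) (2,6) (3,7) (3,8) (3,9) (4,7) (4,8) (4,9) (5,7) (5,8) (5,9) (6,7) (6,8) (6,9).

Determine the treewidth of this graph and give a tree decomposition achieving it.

Treewidth 4.
One optimal decomposition is:
Bags: B1 = {1, 2, 7, 8, 9}  B2 = {2, 4, 7, 8, 9}  B3 = {2, 3, 7, 8, 9}  B4 = {2, 5, 7, 8, 9}  B5 = {2, 6, 7, 8, 9}
Tree: B1–B2, B2–B3, B3–B4, B4–B5

Each bag holds 5 vertices, so the decomposition has width 4, which upper-bounds the treewidth. For the lower bound: the 5 vertex sets {1,8}, {2,4}, {3,7}, {9}, {5} are disjoint, each induces a connected subgraph, and every pair is joined by at least one edge of G. Contracting each set to a single vertex therefore yields K_{5} as a minor, and since treewidth is minor-monotone, tw(G) ≥ tw(K_{5}) = 4. Combining the bounds, tw(G) = 4.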